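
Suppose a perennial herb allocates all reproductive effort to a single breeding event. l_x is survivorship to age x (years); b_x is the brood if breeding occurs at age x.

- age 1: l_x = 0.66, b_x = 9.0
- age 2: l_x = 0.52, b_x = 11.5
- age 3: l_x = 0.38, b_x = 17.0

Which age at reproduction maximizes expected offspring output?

3

Expected offspring if breeding at age x = l_x × b_x:
  age 1: 0.66 × 9.0 = 5.940
  age 2: 0.52 × 11.5 = 5.980
  age 3: 0.38 × 17.0 = 6.460
Maximum at age 3 (6.460).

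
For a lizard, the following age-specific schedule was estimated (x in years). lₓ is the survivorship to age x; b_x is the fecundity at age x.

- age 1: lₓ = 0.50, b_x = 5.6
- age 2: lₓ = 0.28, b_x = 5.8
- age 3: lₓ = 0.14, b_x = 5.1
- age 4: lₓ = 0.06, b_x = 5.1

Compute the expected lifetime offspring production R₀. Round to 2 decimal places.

R₀ = Σ lₓ b_x:
  age 1: 0.50 × 5.6 = 2.8000
  age 2: 0.28 × 5.8 = 1.6240
  age 3: 0.14 × 5.1 = 0.7140
  age 4: 0.06 × 5.1 = 0.3060
R₀ = 2.8000 + 1.6240 + 0.7140 + 0.3060 = 5.4440

5.44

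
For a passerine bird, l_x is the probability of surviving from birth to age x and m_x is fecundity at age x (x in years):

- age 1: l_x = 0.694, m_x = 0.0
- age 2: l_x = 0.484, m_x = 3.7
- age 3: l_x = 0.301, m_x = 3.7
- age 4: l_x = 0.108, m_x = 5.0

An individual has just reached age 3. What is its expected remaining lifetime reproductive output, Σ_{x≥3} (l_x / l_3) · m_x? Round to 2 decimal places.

l_3 = 0.301. Conditional survival from age 3 to x is l_x / l_3.
  x=3: (0.301/0.301) × 3.7 = 3.7000
  x=4: (0.108/0.301) × 5.0 = 1.7940
Sum = 3.7000 + 1.7940 = 5.4940

5.49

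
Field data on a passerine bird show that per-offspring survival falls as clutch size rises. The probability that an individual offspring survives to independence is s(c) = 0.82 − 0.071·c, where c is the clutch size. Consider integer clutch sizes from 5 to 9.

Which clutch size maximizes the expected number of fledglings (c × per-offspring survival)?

Expected fledglings = c × s(c):
  c=5: 5 × 0.465 = 2.325
  c=6: 6 × 0.394 = 2.364
  c=7: 7 × 0.323 = 2.261
  c=8: 8 × 0.252 = 2.016
  c=9: 9 × 0.181 = 1.629
Maximum at c = 6 (2.364 fledglings).

6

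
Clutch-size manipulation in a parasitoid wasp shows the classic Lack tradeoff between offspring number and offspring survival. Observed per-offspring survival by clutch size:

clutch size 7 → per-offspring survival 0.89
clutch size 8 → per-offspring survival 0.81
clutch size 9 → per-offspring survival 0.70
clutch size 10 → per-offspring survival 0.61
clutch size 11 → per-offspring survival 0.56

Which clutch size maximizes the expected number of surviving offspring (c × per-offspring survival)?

Expected surviving offspring = c × s(c):
  c=7: 7 × 0.89 = 6.230
  c=8: 8 × 0.81 = 6.480
  c=9: 9 × 0.70 = 6.300
  c=10: 10 × 0.61 = 6.100
  c=11: 11 × 0.56 = 6.160
Maximum at c = 8 (6.480 surviving offspring).

8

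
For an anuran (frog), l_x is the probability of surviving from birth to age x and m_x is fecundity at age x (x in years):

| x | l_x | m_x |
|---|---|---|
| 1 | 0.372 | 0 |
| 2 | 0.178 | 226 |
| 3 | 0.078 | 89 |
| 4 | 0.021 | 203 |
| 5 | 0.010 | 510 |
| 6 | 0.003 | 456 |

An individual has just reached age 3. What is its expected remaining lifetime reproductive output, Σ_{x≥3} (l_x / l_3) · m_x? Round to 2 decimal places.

l_3 = 0.078. Conditional survival from age 3 to x is l_x / l_3.
  x=3: (0.078/0.078) × 89 = 89.0000
  x=4: (0.021/0.078) × 203 = 54.6538
  x=5: (0.010/0.078) × 510 = 65.3846
  x=6: (0.003/0.078) × 456 = 17.5385
Sum = 89.0000 + 54.6538 + 65.3846 + 17.5385 = 226.5769

226.58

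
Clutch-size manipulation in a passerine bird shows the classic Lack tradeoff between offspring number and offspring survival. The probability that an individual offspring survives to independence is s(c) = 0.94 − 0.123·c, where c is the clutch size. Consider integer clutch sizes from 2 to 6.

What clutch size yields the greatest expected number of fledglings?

Expected fledglings = c × s(c):
  c=2: 2 × 0.694 = 1.388
  c=3: 3 × 0.571 = 1.713
  c=4: 4 × 0.448 = 1.792
  c=5: 5 × 0.325 = 1.625
  c=6: 6 × 0.202 = 1.212
Maximum at c = 4 (1.792 fledglings).

4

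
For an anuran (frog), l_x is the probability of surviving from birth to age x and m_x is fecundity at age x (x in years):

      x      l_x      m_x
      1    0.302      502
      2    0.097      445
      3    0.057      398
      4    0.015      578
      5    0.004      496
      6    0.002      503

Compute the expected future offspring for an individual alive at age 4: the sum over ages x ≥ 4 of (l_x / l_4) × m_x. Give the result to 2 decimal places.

l_4 = 0.015. Conditional survival from age 4 to x is l_x / l_4.
  x=4: (0.015/0.015) × 578 = 578.0000
  x=5: (0.004/0.015) × 496 = 132.2667
  x=6: (0.002/0.015) × 503 = 67.0667
Sum = 578.0000 + 132.2667 + 67.0667 = 777.3333

777.33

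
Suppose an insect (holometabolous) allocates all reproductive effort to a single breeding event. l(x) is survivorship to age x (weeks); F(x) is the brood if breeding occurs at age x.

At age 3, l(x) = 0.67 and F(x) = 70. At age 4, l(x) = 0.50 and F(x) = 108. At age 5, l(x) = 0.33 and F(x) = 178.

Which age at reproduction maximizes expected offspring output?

Expected offspring if breeding at age x = l(x) × F(x):
  age 3: 0.67 × 70 = 46.900
  age 4: 0.50 × 108 = 54.000
  age 5: 0.33 × 178 = 58.740
Maximum at age 5 (58.740).

5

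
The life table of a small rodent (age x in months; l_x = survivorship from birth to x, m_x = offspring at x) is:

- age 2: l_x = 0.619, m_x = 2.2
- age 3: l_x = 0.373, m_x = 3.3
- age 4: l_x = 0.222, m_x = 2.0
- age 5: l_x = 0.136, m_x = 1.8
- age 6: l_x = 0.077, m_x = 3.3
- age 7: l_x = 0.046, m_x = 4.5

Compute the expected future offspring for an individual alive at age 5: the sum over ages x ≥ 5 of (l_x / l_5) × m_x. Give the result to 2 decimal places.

5.19

l_5 = 0.136. Conditional survival from age 5 to x is l_x / l_5.
  x=5: (0.136/0.136) × 1.8 = 1.8000
  x=6: (0.077/0.136) × 3.3 = 1.8684
  x=7: (0.046/0.136) × 4.5 = 1.5221
Sum = 1.8000 + 1.8684 + 1.5221 = 5.1904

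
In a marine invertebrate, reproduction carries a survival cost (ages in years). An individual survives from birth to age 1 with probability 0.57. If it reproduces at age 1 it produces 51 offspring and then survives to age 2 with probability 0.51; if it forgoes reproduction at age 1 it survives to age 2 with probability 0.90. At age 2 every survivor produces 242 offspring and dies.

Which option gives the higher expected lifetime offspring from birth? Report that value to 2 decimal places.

breed at age 1: R₀ = 0.57 × (51 + 0.51 × 242) = 0.57 × 174.4200 = 99.4194
delay to age 2: R₀ = 0.57 × (0.90 × 242) = 0.57 × 217.8000 = 124.1460
Higher: delay to age 2 (124.1460).

124.15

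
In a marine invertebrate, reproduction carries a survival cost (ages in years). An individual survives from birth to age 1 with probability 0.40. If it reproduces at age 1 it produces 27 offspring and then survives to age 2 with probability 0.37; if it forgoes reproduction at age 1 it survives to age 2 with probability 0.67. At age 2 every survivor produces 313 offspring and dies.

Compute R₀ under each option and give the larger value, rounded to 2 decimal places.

breed at age 1: R₀ = 0.40 × (27 + 0.37 × 313) = 0.40 × 142.8100 = 57.1240
delay to age 2: R₀ = 0.40 × (0.67 × 313) = 0.40 × 209.7100 = 83.8840
Higher: delay to age 2 (83.8840).

83.88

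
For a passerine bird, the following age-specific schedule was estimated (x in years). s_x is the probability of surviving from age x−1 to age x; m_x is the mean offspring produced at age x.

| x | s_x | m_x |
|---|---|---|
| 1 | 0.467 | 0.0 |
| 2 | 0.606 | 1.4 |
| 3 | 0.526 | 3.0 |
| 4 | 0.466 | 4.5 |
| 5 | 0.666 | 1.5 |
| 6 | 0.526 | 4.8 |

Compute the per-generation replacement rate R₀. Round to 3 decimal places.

1.341

Survivorship from birth: l_x = s_1·s_2·…·s_x.
  l_1 = 0.46700
  l_2 = 0.28300
  l_3 = 0.14886
  l_4 = 0.06937
  l_5 = 0.04620
  l_6 = 0.02430
R₀ = Σ l_x m_x:
  age 1: 0.46700 × 0.0 = 0.0000
  age 2: 0.28300 × 1.4 = 0.3962
  age 3: 0.14886 × 3.0 = 0.4466
  age 4: 0.06937 × 4.5 = 0.3122
  age 5: 0.04620 × 1.5 = 0.0693
  age 6: 0.02430 × 4.8 = 0.1166
R₀ = 0.0000 + 0.3962 + 0.4466 + 0.3122 + 0.0693 + 0.1166 = 1.3409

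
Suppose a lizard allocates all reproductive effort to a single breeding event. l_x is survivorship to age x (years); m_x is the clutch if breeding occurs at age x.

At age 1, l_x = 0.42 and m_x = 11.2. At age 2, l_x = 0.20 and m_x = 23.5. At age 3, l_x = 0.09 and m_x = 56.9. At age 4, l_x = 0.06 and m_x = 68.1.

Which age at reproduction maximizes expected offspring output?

3

Expected offspring if breeding at age x = l_x × m_x:
  age 1: 0.42 × 11.2 = 4.704
  age 2: 0.20 × 23.5 = 4.700
  age 3: 0.09 × 56.9 = 5.121
  age 4: 0.06 × 68.1 = 4.086
Maximum at age 3 (5.121).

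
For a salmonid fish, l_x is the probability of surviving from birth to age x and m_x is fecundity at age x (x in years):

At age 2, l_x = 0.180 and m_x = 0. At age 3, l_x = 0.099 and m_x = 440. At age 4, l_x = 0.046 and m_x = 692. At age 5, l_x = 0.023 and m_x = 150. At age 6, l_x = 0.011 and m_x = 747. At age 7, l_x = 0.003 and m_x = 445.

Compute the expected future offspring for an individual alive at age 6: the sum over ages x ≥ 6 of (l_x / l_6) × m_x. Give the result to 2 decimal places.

l_6 = 0.011. Conditional survival from age 6 to x is l_x / l_6.
  x=6: (0.011/0.011) × 747 = 747.0000
  x=7: (0.003/0.011) × 445 = 121.3636
Sum = 747.0000 + 121.3636 = 868.3636

868.36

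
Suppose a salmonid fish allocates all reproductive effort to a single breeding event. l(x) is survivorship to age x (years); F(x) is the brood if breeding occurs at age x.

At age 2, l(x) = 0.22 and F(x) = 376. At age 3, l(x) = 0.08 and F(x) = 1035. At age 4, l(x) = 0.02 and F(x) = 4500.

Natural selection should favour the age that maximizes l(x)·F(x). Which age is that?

4

Expected offspring if breeding at age x = l(x) × F(x):
  age 2: 0.22 × 376 = 82.720
  age 3: 0.08 × 1035 = 82.800
  age 4: 0.02 × 4500 = 90.000
Maximum at age 4 (90.000).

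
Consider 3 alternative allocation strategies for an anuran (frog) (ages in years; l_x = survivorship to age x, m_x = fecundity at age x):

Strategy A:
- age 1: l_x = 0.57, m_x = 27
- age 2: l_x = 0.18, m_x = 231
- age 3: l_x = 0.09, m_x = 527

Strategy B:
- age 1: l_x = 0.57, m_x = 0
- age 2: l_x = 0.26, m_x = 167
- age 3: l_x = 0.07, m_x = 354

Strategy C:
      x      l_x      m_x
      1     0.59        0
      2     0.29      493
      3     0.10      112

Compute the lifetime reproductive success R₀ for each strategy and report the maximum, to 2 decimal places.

154.17

Strategy A: R₀ = 0.57×27 + 0.18×231 + 0.09×527 = 104.4000
Strategy B: R₀ = 0.57×0 + 0.26×167 + 0.07×354 = 68.2000
Strategy C: R₀ = 0.59×0 + 0.29×493 + 0.10×112 = 154.1700
Highest R₀: strategy C with 154.1700.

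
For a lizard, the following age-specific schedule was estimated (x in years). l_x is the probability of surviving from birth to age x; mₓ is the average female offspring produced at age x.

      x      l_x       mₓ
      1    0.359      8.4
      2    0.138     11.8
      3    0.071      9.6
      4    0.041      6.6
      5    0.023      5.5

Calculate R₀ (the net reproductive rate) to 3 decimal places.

R₀ = Σ l_x mₓ:
  age 1: 0.359 × 8.4 = 3.0156
  age 2: 0.138 × 11.8 = 1.6284
  age 3: 0.071 × 9.6 = 0.6816
  age 4: 0.041 × 6.6 = 0.2706
  age 5: 0.023 × 5.5 = 0.1265
R₀ = 3.0156 + 1.6284 + 0.6816 + 0.2706 + 0.1265 = 5.7227

5.723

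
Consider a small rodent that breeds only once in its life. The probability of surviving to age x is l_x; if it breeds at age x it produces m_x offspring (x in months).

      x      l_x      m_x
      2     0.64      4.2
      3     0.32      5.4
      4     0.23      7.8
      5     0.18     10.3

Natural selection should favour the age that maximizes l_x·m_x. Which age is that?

Expected offspring if breeding at age x = l_x × m_x:
  age 2: 0.64 × 4.2 = 2.688
  age 3: 0.32 × 5.4 = 1.728
  age 4: 0.23 × 7.8 = 1.794
  age 5: 0.18 × 10.3 = 1.854
Maximum at age 2 (2.688).

2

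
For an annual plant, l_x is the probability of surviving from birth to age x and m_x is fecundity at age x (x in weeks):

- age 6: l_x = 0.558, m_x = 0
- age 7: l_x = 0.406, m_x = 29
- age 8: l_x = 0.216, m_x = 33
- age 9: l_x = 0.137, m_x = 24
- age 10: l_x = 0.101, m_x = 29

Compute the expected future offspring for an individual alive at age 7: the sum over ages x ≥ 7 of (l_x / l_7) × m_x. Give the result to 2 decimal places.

61.87

l_7 = 0.406. Conditional survival from age 7 to x is l_x / l_7.
  x=7: (0.406/0.406) × 29 = 29.0000
  x=8: (0.216/0.406) × 33 = 17.5567
  x=9: (0.137/0.406) × 24 = 8.0985
  x=10: (0.101/0.406) × 29 = 7.2143
Sum = 29.0000 + 17.5567 + 8.0985 + 7.2143 = 61.8695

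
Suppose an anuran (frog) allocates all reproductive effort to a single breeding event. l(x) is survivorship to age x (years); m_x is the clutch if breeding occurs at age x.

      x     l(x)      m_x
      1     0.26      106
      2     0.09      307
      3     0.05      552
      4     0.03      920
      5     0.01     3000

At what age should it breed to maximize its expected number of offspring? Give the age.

5

Expected offspring if breeding at age x = l(x) × m_x:
  age 1: 0.26 × 106 = 27.560
  age 2: 0.09 × 307 = 27.630
  age 3: 0.05 × 552 = 27.600
  age 4: 0.03 × 920 = 27.600
  age 5: 0.01 × 3000 = 30.000
Maximum at age 5 (30.000).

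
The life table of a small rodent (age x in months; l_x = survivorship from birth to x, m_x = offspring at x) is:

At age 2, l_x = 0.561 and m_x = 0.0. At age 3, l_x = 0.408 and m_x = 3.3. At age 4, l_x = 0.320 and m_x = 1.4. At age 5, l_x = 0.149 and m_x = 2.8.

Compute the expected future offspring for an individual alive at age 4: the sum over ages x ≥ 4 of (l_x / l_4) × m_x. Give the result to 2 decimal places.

l_4 = 0.320. Conditional survival from age 4 to x is l_x / l_4.
  x=4: (0.320/0.320) × 1.4 = 1.4000
  x=5: (0.149/0.320) × 2.8 = 1.3037
Sum = 1.4000 + 1.3037 = 2.7037

2.70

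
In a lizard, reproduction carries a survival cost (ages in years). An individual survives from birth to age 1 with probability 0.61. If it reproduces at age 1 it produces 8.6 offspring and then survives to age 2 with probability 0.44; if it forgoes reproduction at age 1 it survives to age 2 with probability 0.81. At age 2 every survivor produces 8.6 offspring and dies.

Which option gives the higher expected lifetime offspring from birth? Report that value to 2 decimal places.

7.55

breed at age 1: R₀ = 0.61 × (8.6 + 0.44 × 8.6) = 0.61 × 12.3840 = 7.5542
delay to age 2: R₀ = 0.61 × (0.81 × 8.6) = 0.61 × 6.9660 = 4.2493
Higher: breed at age 1 (7.5542).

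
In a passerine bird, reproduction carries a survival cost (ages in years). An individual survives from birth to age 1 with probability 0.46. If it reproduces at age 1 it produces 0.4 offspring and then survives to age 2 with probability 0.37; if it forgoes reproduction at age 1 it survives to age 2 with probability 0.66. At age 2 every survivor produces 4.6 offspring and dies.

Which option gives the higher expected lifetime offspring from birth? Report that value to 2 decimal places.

1.40

breed at age 1: R₀ = 0.46 × (0.4 + 0.37 × 4.6) = 0.46 × 2.1020 = 0.9669
delay to age 2: R₀ = 0.46 × (0.66 × 4.6) = 0.46 × 3.0360 = 1.3966
Higher: delay to age 2 (1.3966).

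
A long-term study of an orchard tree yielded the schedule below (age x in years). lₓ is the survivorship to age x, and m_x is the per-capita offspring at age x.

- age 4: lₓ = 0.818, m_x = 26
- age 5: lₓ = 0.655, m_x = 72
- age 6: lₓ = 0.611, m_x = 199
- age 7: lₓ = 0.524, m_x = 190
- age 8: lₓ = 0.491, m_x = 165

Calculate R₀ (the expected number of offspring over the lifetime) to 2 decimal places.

R₀ = Σ lₓ m_x:
  age 4: 0.818 × 26 = 21.2680
  age 5: 0.655 × 72 = 47.1600
  age 6: 0.611 × 199 = 121.5890
  age 7: 0.524 × 190 = 99.5600
  age 8: 0.491 × 165 = 81.0150
R₀ = 21.2680 + 47.1600 + 121.5890 + 99.5600 + 81.0150 = 370.5920

370.59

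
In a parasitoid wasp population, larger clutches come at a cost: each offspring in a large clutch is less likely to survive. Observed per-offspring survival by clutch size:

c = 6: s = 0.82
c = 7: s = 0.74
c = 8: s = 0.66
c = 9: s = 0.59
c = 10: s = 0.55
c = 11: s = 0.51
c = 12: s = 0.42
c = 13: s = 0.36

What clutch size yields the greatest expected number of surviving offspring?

Expected surviving offspring = c × s(c):
  c=6: 6 × 0.82 = 4.920
  c=7: 7 × 0.74 = 5.180
  c=8: 8 × 0.66 = 5.280
  c=9: 9 × 0.59 = 5.310
  c=10: 10 × 0.55 = 5.500
  c=11: 11 × 0.51 = 5.610
  c=12: 12 × 0.42 = 5.040
  c=13: 13 × 0.36 = 4.680
Maximum at c = 11 (5.610 surviving offspring).

11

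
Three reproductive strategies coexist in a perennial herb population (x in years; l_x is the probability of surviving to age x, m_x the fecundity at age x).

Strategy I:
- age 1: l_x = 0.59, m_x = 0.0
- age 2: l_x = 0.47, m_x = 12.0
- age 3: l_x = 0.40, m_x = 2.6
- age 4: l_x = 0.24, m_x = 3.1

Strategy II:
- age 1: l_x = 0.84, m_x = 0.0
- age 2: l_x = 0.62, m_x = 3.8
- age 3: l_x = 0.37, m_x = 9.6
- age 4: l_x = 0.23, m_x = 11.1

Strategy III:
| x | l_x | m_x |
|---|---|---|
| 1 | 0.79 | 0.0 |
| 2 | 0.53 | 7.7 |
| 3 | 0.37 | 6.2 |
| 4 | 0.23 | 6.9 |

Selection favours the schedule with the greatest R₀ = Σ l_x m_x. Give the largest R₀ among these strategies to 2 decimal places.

8.46

Strategy I: R₀ = 0.59×0.0 + 0.47×12.0 + 0.40×2.6 + 0.24×3.1 = 7.4240
Strategy II: R₀ = 0.84×0.0 + 0.62×3.8 + 0.37×9.6 + 0.23×11.1 = 8.4610
Strategy III: R₀ = 0.79×0.0 + 0.53×7.7 + 0.37×6.2 + 0.23×6.9 = 7.9620
Highest R₀: strategy II with 8.4610.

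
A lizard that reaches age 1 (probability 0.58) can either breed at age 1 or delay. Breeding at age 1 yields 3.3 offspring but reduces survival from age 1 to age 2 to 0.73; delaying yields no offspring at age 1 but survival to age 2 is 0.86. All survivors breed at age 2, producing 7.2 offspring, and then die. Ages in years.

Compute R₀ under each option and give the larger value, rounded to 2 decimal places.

breed at age 1: R₀ = 0.58 × (3.3 + 0.73 × 7.2) = 0.58 × 8.5560 = 4.9625
delay to age 2: R₀ = 0.58 × (0.86 × 7.2) = 0.58 × 6.1920 = 3.5914
Higher: breed at age 1 (4.9625).

4.96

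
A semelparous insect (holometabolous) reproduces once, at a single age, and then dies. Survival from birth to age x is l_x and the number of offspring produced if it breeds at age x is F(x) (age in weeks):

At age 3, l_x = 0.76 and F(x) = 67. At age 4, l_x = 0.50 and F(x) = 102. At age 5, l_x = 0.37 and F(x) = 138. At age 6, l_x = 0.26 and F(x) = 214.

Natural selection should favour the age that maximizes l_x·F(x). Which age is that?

6

Expected offspring if breeding at age x = l_x × F(x):
  age 3: 0.76 × 67 = 50.920
  age 4: 0.50 × 102 = 51.000
  age 5: 0.37 × 138 = 51.060
  age 6: 0.26 × 214 = 55.640
Maximum at age 6 (55.640).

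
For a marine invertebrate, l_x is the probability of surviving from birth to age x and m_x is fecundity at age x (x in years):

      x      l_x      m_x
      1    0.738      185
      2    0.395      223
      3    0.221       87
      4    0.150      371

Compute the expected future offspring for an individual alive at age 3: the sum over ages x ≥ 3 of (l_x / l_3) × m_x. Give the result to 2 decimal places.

l_3 = 0.221. Conditional survival from age 3 to x is l_x / l_3.
  x=3: (0.221/0.221) × 87 = 87.0000
  x=4: (0.150/0.221) × 371 = 251.8100
Sum = 87.0000 + 251.8100 = 338.8100

338.81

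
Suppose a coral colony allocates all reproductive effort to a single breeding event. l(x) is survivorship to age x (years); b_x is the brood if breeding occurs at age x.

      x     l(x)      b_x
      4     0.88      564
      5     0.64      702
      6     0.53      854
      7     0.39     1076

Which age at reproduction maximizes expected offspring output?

Expected offspring if breeding at age x = l(x) × b_x:
  age 4: 0.88 × 564 = 496.320
  age 5: 0.64 × 702 = 449.280
  age 6: 0.53 × 854 = 452.620
  age 7: 0.39 × 1076 = 419.640
Maximum at age 4 (496.320).

4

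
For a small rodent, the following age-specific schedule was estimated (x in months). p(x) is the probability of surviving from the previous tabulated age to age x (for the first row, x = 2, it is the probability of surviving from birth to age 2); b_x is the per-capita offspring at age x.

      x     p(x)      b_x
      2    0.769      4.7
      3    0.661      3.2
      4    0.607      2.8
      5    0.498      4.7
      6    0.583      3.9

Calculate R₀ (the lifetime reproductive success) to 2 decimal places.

7.18

Survivorship from birth: l_x = p_2·p_3·…·p_x.
  l_2 = 0.76900
  l_3 = 0.50831
  l_4 = 0.30854
  l_5 = 0.15365
  l_6 = 0.08958
R₀ = Σ l_x b_x:
  age 2: 0.76900 × 4.7 = 3.6143
  age 3: 0.50831 × 3.2 = 1.6266
  age 4: 0.30854 × 2.8 = 0.8639
  age 5: 0.15365 × 4.7 = 0.7222
  age 6: 0.08958 × 3.9 = 0.3494
R₀ = 3.6143 + 1.6266 + 0.8639 + 0.7222 + 0.3494 = 7.1763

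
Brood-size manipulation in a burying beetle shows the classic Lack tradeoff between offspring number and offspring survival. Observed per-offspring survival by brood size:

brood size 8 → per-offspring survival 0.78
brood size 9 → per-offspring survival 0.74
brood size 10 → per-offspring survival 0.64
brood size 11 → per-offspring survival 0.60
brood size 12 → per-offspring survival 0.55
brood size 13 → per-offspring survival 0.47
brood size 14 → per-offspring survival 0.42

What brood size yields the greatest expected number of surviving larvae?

Expected surviving larvae = c × s(c):
  c=8: 8 × 0.78 = 6.240
  c=9: 9 × 0.74 = 6.660
  c=10: 10 × 0.64 = 6.400
  c=11: 11 × 0.60 = 6.600
  c=12: 12 × 0.55 = 6.600
  c=13: 13 × 0.47 = 6.110
  c=14: 14 × 0.42 = 5.880
Maximum at c = 9 (6.660 surviving larvae).

9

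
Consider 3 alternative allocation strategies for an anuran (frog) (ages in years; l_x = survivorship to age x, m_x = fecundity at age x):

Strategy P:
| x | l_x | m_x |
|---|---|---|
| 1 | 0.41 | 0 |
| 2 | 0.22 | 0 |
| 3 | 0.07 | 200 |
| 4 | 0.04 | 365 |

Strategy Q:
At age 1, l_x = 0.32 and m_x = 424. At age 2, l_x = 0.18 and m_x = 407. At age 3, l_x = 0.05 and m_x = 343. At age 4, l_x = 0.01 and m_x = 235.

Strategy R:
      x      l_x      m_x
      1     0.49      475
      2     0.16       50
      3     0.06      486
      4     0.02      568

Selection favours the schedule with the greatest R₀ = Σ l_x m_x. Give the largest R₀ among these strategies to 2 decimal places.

Strategy P: R₀ = 0.41×0 + 0.22×0 + 0.07×200 + 0.04×365 = 28.6000
Strategy Q: R₀ = 0.32×424 + 0.18×407 + 0.05×343 + 0.01×235 = 228.4400
Strategy R: R₀ = 0.49×475 + 0.16×50 + 0.06×486 + 0.02×568 = 281.2700
Highest R₀: strategy R with 281.2700.

281.27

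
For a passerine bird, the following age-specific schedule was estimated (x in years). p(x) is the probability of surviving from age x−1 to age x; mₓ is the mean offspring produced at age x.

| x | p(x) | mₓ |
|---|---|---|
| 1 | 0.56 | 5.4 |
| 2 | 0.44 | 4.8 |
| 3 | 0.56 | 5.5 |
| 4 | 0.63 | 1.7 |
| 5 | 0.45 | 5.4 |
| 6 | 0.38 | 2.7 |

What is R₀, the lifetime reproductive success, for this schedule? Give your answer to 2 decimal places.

Survivorship from birth: l_x = p_1·p_2·…·p_x.
  l_1 = 0.56000
  l_2 = 0.24640
  l_3 = 0.13798
  l_4 = 0.08693
  l_5 = 0.03912
  l_6 = 0.01487
R₀ = Σ l_x mₓ:
  age 1: 0.56000 × 5.4 = 3.0240
  age 2: 0.24640 × 4.8 = 1.1827
  age 3: 0.13798 × 5.5 = 0.7589
  age 4: 0.08693 × 1.7 = 0.1478
  age 5: 0.03912 × 5.4 = 0.2112
  age 6: 0.01487 × 2.7 = 0.0401
R₀ = 3.0240 + 1.1827 + 0.7589 + 0.1478 + 0.2112 + 0.0401 = 5.3648

5.36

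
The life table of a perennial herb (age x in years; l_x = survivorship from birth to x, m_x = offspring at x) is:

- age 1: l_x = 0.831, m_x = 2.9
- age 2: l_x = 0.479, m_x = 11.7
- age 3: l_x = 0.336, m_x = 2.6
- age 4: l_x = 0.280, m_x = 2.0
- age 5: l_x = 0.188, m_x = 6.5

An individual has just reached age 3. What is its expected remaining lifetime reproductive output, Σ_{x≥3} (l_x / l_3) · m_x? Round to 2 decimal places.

7.90

l_3 = 0.336. Conditional survival from age 3 to x is l_x / l_3.
  x=3: (0.336/0.336) × 2.6 = 2.6000
  x=4: (0.280/0.336) × 2.0 = 1.6667
  x=5: (0.188/0.336) × 6.5 = 3.6369
Sum = 2.6000 + 1.6667 + 3.6369 = 7.9036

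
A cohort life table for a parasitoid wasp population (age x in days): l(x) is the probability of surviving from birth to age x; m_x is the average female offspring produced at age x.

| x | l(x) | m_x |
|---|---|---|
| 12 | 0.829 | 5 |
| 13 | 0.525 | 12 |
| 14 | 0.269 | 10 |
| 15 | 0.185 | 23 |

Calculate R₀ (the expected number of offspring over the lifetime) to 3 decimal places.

17.390

R₀ = Σ l(x) m_x:
  age 12: 0.829 × 5 = 4.1450
  age 13: 0.525 × 12 = 6.3000
  age 14: 0.269 × 10 = 2.6900
  age 15: 0.185 × 23 = 4.2550
R₀ = 4.1450 + 6.3000 + 2.6900 + 4.2550 = 17.3900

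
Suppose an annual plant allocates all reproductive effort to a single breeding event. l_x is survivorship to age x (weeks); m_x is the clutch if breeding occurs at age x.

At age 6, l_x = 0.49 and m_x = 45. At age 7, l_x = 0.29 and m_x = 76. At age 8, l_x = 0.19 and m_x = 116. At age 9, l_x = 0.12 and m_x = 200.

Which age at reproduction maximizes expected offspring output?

9

Expected offspring if breeding at age x = l_x × m_x:
  age 6: 0.49 × 45 = 22.050
  age 7: 0.29 × 76 = 22.040
  age 8: 0.19 × 116 = 22.040
  age 9: 0.12 × 200 = 24.000
Maximum at age 9 (24.000).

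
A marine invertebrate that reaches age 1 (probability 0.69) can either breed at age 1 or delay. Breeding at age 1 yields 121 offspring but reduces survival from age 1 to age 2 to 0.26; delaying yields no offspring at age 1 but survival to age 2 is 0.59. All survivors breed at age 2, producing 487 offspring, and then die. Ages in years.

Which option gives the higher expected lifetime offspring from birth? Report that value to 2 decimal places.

breed at age 1: R₀ = 0.69 × (121 + 0.26 × 487) = 0.69 × 247.6200 = 170.8578
delay to age 2: R₀ = 0.69 × (0.59 × 487) = 0.69 × 287.3300 = 198.2577
Higher: delay to age 2 (198.2577).

198.26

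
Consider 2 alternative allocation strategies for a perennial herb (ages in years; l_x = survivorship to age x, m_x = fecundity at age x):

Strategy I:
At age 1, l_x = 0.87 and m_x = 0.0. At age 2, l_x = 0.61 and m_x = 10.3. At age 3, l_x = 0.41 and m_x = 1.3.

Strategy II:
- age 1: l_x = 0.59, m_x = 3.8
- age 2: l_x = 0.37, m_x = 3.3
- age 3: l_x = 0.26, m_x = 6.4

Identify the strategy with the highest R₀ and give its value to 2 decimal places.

6.82

Strategy I: R₀ = 0.87×0.0 + 0.61×10.3 + 0.41×1.3 = 6.8160
Strategy II: R₀ = 0.59×3.8 + 0.37×3.3 + 0.26×6.4 = 5.1270
Highest R₀: strategy I with 6.8160.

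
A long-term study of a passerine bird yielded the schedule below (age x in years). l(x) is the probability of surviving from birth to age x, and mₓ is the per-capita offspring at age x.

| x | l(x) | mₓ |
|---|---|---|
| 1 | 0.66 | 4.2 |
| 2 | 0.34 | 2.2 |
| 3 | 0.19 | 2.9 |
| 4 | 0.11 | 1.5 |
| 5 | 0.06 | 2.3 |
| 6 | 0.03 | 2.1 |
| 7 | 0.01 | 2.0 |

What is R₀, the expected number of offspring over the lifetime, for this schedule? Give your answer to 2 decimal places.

4.46

R₀ = Σ l(x) mₓ:
  age 1: 0.66 × 4.2 = 2.7720
  age 2: 0.34 × 2.2 = 0.7480
  age 3: 0.19 × 2.9 = 0.5510
  age 4: 0.11 × 1.5 = 0.1650
  age 5: 0.06 × 2.3 = 0.1380
  age 6: 0.03 × 2.1 = 0.0630
  age 7: 0.01 × 2.0 = 0.0200
R₀ = 2.7720 + 0.7480 + 0.5510 + 0.1650 + 0.1380 + 0.0630 + 0.0200 = 4.4570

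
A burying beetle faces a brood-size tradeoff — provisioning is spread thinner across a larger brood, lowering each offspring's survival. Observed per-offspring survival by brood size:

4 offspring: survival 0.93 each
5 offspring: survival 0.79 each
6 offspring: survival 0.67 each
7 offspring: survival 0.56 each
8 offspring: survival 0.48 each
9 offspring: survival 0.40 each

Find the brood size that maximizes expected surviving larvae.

6

Expected surviving larvae = c × s(c):
  c=4: 4 × 0.93 = 3.720
  c=5: 5 × 0.79 = 3.950
  c=6: 6 × 0.67 = 4.020
  c=7: 7 × 0.56 = 3.920
  c=8: 8 × 0.48 = 3.840
  c=9: 9 × 0.40 = 3.600
Maximum at c = 6 (4.020 surviving larvae).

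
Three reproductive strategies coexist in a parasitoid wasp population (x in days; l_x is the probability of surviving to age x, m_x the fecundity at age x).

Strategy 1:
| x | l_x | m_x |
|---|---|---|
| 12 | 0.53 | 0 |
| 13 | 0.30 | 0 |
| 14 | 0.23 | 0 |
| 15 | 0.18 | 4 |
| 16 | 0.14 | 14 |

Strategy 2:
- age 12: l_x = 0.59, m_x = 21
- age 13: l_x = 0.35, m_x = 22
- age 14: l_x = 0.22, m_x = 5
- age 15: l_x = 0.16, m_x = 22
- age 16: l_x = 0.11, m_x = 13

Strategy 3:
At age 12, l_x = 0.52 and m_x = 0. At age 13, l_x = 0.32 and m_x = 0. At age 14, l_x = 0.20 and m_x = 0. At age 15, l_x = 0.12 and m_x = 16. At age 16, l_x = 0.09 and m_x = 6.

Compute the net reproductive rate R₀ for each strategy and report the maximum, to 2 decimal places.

Strategy 1: R₀ = 0.53×0 + 0.30×0 + 0.23×0 + 0.18×4 + 0.14×14 = 2.6800
Strategy 2: R₀ = 0.59×21 + 0.35×22 + 0.22×5 + 0.16×22 + 0.11×13 = 26.1400
Strategy 3: R₀ = 0.52×0 + 0.32×0 + 0.20×0 + 0.12×16 + 0.09×6 = 2.4600
Highest R₀: strategy 2 with 26.1400.

26.14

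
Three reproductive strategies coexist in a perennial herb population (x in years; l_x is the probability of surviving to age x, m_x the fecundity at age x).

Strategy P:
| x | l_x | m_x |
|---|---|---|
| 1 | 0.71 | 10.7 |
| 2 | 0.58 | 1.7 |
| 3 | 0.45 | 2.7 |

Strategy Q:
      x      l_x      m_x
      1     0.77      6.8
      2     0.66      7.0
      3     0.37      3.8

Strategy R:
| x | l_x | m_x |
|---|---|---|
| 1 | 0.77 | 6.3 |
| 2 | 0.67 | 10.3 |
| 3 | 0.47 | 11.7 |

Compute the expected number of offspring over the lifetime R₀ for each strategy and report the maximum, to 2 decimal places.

17.25

Strategy P: R₀ = 0.71×10.7 + 0.58×1.7 + 0.45×2.7 = 9.7980
Strategy Q: R₀ = 0.77×6.8 + 0.66×7.0 + 0.37×3.8 = 11.2620
Strategy R: R₀ = 0.77×6.3 + 0.67×10.3 + 0.47×11.7 = 17.2510
Highest R₀: strategy R with 17.2510.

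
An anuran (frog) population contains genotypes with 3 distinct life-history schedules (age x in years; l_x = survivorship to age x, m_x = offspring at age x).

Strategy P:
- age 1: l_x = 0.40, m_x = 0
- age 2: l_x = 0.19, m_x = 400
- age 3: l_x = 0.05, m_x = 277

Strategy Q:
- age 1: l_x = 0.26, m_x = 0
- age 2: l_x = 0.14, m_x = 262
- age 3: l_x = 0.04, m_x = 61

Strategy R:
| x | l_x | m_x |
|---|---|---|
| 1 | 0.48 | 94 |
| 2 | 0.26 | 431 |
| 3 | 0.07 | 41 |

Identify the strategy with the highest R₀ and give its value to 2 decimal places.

160.05

Strategy P: R₀ = 0.40×0 + 0.19×400 + 0.05×277 = 89.8500
Strategy Q: R₀ = 0.26×0 + 0.14×262 + 0.04×61 = 39.1200
Strategy R: R₀ = 0.48×94 + 0.26×431 + 0.07×41 = 160.0500
Highest R₀: strategy R with 160.0500.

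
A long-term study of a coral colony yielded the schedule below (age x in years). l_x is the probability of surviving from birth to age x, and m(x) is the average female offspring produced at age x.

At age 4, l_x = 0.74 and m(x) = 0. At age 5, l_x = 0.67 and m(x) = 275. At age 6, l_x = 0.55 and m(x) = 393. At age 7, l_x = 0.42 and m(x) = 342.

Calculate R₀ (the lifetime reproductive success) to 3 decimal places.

544.040

R₀ = Σ l_x m(x):
  age 4: 0.74 × 0 = 0.0000
  age 5: 0.67 × 275 = 184.2500
  age 6: 0.55 × 393 = 216.1500
  age 7: 0.42 × 342 = 143.6400
R₀ = 0.0000 + 184.2500 + 216.1500 + 143.6400 = 544.0400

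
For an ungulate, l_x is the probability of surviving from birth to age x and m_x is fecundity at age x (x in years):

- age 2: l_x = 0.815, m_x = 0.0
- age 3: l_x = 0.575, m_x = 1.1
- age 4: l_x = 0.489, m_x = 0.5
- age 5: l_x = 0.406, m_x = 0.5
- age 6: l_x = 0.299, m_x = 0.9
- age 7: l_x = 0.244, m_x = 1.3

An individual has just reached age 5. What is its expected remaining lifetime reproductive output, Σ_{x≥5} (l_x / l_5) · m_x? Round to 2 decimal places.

l_5 = 0.406. Conditional survival from age 5 to x is l_x / l_5.
  x=5: (0.406/0.406) × 0.5 = 0.5000
  x=6: (0.299/0.406) × 0.9 = 0.6628
  x=7: (0.244/0.406) × 1.3 = 0.7813
Sum = 0.5000 + 0.6628 + 0.7813 = 1.9441

1.94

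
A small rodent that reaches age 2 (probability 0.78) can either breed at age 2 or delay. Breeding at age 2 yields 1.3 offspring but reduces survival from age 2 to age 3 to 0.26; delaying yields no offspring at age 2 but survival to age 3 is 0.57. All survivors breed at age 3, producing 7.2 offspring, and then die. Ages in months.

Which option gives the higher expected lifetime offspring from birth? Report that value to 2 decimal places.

breed at age 2: R₀ = 0.78 × (1.3 + 0.26 × 7.2) = 0.78 × 3.1720 = 2.4742
delay to age 3: R₀ = 0.78 × (0.57 × 7.2) = 0.78 × 4.1040 = 3.2011
Higher: delay to age 3 (3.2011).

3.20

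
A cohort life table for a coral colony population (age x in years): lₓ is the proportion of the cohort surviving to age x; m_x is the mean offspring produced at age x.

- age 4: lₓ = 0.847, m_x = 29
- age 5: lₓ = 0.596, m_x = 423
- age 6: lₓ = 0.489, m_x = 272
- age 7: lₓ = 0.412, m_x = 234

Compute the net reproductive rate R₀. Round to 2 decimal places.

R₀ = Σ lₓ m_x:
  age 4: 0.847 × 29 = 24.5630
  age 5: 0.596 × 423 = 252.1080
  age 6: 0.489 × 272 = 133.0080
  age 7: 0.412 × 234 = 96.4080
R₀ = 24.5630 + 252.1080 + 133.0080 + 96.4080 = 506.0870

506.09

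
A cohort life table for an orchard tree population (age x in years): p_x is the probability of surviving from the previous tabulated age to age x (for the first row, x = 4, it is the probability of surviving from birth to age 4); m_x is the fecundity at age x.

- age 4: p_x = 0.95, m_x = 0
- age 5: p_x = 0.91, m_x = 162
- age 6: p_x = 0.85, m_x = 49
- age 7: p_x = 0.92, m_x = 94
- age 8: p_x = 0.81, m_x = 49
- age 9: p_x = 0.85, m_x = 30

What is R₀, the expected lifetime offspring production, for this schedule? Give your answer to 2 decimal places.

280.40

Survivorship from birth: l_x = p_4·p_5·…·p_x.
  l_4 = 0.95000
  l_5 = 0.86450
  l_6 = 0.73482
  l_7 = 0.67604
  l_8 = 0.54759
  l_9 = 0.46545
R₀ = Σ l_x m_x:
  age 4: 0.95000 × 0 = 0.0000
  age 5: 0.86450 × 162 = 140.0490
  age 6: 0.73482 × 49 = 36.0062
  age 7: 0.67604 × 94 = 63.5478
  age 8: 0.54759 × 49 = 26.8319
  age 9: 0.46545 × 30 = 13.9635
R₀ = 0.0000 + 140.0490 + 36.0062 + 63.5478 + 26.8319 + 13.9635 = 280.3983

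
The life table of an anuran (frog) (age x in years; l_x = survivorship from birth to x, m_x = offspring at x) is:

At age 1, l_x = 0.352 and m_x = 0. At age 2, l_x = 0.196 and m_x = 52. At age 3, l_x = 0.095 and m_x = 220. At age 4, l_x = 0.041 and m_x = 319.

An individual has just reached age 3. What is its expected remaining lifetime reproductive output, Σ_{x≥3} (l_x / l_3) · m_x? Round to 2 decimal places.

357.67

l_3 = 0.095. Conditional survival from age 3 to x is l_x / l_3.
  x=3: (0.095/0.095) × 220 = 220.0000
  x=4: (0.041/0.095) × 319 = 137.6737
Sum = 220.0000 + 137.6737 = 357.6737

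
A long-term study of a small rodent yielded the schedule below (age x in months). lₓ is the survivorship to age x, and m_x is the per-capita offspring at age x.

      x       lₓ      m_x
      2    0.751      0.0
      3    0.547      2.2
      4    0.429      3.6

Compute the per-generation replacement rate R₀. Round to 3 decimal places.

R₀ = Σ lₓ m_x:
  age 2: 0.751 × 0.0 = 0.0000
  age 3: 0.547 × 2.2 = 1.2034
  age 4: 0.429 × 3.6 = 1.5444
R₀ = 0.0000 + 1.2034 + 1.5444 = 2.7478

2.748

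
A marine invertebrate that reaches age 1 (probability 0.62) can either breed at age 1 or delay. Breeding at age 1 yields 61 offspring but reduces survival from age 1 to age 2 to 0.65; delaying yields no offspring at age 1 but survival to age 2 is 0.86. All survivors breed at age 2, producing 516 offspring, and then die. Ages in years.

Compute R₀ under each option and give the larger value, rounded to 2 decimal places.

275.13

breed at age 1: R₀ = 0.62 × (61 + 0.65 × 516) = 0.62 × 396.4000 = 245.7680
delay to age 2: R₀ = 0.62 × (0.86 × 516) = 0.62 × 443.7600 = 275.1312
Higher: delay to age 2 (275.1312).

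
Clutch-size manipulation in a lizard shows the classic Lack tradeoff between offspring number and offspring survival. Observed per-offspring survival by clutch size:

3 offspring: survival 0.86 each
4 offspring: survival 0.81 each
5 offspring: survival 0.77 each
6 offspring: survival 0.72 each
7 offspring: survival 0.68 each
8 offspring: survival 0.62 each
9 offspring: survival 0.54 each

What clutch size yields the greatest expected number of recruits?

8

Expected recruits = c × s(c):
  c=3: 3 × 0.86 = 2.580
  c=4: 4 × 0.81 = 3.240
  c=5: 5 × 0.77 = 3.850
  c=6: 6 × 0.72 = 4.320
  c=7: 7 × 0.68 = 4.760
  c=8: 8 × 0.62 = 4.960
  c=9: 9 × 0.54 = 4.860
Maximum at c = 8 (4.960 recruits).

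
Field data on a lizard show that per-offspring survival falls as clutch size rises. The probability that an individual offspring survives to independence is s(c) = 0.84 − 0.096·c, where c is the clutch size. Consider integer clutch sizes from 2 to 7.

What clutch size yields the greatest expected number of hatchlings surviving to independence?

Expected hatchlings surviving to independence = c × s(c):
  c=2: 2 × 0.648 = 1.296
  c=3: 3 × 0.552 = 1.656
  c=4: 4 × 0.456 = 1.824
  c=5: 5 × 0.360 = 1.800
  c=6: 6 × 0.264 = 1.584
  c=7: 7 × 0.168 = 1.176
Maximum at c = 4 (1.824 hatchlings surviving to independence).

4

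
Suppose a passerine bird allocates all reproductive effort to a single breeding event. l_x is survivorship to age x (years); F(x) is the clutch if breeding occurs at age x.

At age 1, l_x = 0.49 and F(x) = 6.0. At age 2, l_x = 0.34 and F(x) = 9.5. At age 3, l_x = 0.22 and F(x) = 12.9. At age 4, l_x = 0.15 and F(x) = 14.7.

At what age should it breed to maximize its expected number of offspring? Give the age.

Expected offspring if breeding at age x = l_x × F(x):
  age 1: 0.49 × 6.0 = 2.940
  age 2: 0.34 × 9.5 = 3.230
  age 3: 0.22 × 12.9 = 2.838
  age 4: 0.15 × 14.7 = 2.205
Maximum at age 2 (3.230).

2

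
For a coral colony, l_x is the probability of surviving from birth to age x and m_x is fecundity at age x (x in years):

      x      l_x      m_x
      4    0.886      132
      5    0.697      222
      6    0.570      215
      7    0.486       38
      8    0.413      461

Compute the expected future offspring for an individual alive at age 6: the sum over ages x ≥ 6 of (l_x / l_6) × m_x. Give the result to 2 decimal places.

l_6 = 0.570. Conditional survival from age 6 to x is l_x / l_6.
  x=6: (0.570/0.570) × 215 = 215.0000
  x=7: (0.486/0.570) × 38 = 32.4000
  x=8: (0.413/0.570) × 461 = 334.0228
Sum = 215.0000 + 32.4000 + 334.0228 = 581.4228

581.42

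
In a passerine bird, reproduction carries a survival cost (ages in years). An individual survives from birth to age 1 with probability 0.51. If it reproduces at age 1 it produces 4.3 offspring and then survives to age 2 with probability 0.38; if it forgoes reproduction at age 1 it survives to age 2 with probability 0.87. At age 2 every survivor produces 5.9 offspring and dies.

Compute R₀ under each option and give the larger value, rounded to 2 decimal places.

3.34

breed at age 1: R₀ = 0.51 × (4.3 + 0.38 × 5.9) = 0.51 × 6.5420 = 3.3364
delay to age 2: R₀ = 0.51 × (0.87 × 5.9) = 0.51 × 5.1330 = 2.6178
Higher: breed at age 1 (3.3364).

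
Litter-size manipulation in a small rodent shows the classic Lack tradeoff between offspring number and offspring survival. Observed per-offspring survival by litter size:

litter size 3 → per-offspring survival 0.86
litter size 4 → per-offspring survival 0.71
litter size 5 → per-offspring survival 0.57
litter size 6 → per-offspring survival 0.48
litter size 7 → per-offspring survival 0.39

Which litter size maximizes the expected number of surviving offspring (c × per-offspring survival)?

6

Expected surviving offspring = c × s(c):
  c=3: 3 × 0.86 = 2.580
  c=4: 4 × 0.71 = 2.840
  c=5: 5 × 0.57 = 2.850
  c=6: 6 × 0.48 = 2.880
  c=7: 7 × 0.39 = 2.730
Maximum at c = 6 (2.880 surviving offspring).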